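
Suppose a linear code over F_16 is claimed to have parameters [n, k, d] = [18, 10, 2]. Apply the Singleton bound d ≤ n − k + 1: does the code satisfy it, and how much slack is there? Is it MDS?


Singleton RHS = n − k + 1 = 9, slack = 7, bound satisfied, not MDS.

Singleton bound: d ≤ n − k + 1.
Here n = 18, k = 10, so n − k + 1 = 9.
Given d = 2, check d ≤ 9: YES.
Slack = (n − k + 1) − d = 7.
The code is NOT MDS (slack = 7 > 0).
Description: the claimed parameters are [18, 10, 2]_16; such a code would be non-MDS.


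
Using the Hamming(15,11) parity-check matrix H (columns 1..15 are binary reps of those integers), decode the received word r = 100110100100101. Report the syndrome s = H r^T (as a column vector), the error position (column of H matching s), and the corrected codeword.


s = (1, 1, 1, 1)^T, error position = 15, corrected codeword c = 100110100100100

Compute s = H r^T mod 2 one row at a time:
  s_1 = 0 + 0 + 1 + 0 + 0 + 1 + 0 + 1 = 3 ≡ 1 (mod 2).
  s_2 = 1 + 1 + 0 + 1 + 0 + 1 + 0 + 1 = 5 ≡ 1 (mod 2).
  s_3 = 0 + 0 + 0 + 1 + 1 + 0 + 0 + 1 = 3 ≡ 1 (mod 2).
  s_4 = 1 + 0 + 1 + 1 + 0 + 0 + 1 + 1 = 5 ≡ 1 (mod 2).
s = (1, 1, 1, 1)^T — this equals column 15 of H (binary 1111), so error is at position 15.
Correct: flip bit 15 of r = 100110100100101 to get c = 100110100100100.


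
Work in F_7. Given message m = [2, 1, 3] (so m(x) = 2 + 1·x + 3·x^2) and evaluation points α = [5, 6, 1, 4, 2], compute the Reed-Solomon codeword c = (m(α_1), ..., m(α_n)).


c = [5, 4, 6, 5, 2]

Message polynomial: m(x) = 2 + 1·x + 3·x^2 (mod 7).
For each evaluation point α_i, compute m(α_i) mod 7:
  α_1 = 5: Horner steps 3 → 2 → 5, so m(5) = 5.
  α_2 = 6: Horner steps 3 → 5 → 4, so m(6) = 4.
  α_3 = 1: Horner steps 3 → 4 → 6, so m(1) = 6.
  α_4 = 4: Horner steps 3 → 6 → 5, so m(4) = 5.
  α_5 = 2: Horner steps 3 → 0 → 2, so m(2) = 2.
Codeword c = [5, 4, 6, 5, 2] ∈ F_7^5.


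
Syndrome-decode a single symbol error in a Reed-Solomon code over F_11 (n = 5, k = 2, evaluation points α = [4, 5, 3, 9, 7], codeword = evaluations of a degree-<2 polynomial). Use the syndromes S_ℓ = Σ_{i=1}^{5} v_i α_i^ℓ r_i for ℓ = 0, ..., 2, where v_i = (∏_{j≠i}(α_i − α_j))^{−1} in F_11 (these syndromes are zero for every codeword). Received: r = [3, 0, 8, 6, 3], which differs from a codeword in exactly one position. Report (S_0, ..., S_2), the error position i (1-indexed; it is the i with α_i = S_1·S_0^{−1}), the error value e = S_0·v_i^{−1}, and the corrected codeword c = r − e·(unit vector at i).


S = (3, 1, 4), error at position 1, error magnitude e = 10, c = [4, 0, 8, 6, 3].

Step 1: column multipliers v_i = (∏_{j≠i}(α_i − α_j))^{−1} mod 11.
  i = 1 (α = 4): (4−5)(4−3)(4−9)(4−7) = (−1)·1·(−5)·(−3) = −15 ≡ 7, so v_1 = 7^{−1} = 8 (mod 11).
  i = 2 (α = 5): (5−4)(5−3)(5−9)(5−7) = 1·2·(−4)·(−2) = 16 ≡ 5, so v_2 = 5^{−1} = 9 (mod 11).
  i = 3 (α = 3): (3−4)(3−5)(3−9)(3−7) = (−1)·(−2)·(−6)·(−4) = 48 ≡ 4, so v_3 = 4^{−1} = 3 (mod 11).
  i = 4 (α = 9): (9−4)(9−5)(9−3)(9−7) = 5·4·6·2 = 240 ≡ 9, so v_4 = 9^{−1} = 5 (mod 11).
  i = 5 (α = 7): (7−4)(7−5)(7−3)(7−9) = 3·2·4·(−2) = −48 ≡ 7, so v_5 = 7^{−1} = 8 (mod 11).
  v = [8, 9, 3, 5, 8].
Step 2: syndromes of r = [3, 0, 8, 6, 3] (all sums mod 11).
  S_0 = Σ v_i r_i = 8·3 + 9·0 + 3·8 + 5·6 + 8·3 = 102 ≡ 3.
  S_1 = Σ v_i α_i r_i = 8·4·3 + 9·5·0 + 3·3·8 + 5·9·6 + 8·7·3 = 606 ≡ 1.
  α_i^2 mod 11 = [5, 3, 9, 4, 5].
  S_2 = Σ v_i α_i^2 r_i = 8·5·3 + 9·3·0 + 3·9·8 + 5·4·6 + 8·5·3 = 576 ≡ 4.
  S = (3, 1, 4) ≠ 0, so r is not a codeword (an error is present).
Step 3: locate the error. For a single error e at position i, S_ℓ = v_i·e·α_i^ℓ, so α_err = S_1/S_0.
  S_0^{−1} = 3^{−1} = 4 (mod 11), so α_err = 1·4 = 4 ≡ 4 = α_1. Error position i = 1.
  Consistency check: S_2/S_1 = 4·1 = 4 ≡ 4 = α_err ✓ (single-error assumption holds).
Step 4: error magnitude e = S_0/v_1 = S_0·∏_{j≠1}(α_1 − α_j) = 3·7 = 21 ≡ 10 (mod 11).
Step 5: correct position 1: c_1 = r_1 − e = 3 − 10 ≡ 4 (mod 11). Hence c = [4, 0, 8, 6, 3].
  Check: interpolating c through the α_i gives m(x) = 9 + 7·x (degree < 2) with m(α_i) = c_i for every i, so c is indeed a codeword.


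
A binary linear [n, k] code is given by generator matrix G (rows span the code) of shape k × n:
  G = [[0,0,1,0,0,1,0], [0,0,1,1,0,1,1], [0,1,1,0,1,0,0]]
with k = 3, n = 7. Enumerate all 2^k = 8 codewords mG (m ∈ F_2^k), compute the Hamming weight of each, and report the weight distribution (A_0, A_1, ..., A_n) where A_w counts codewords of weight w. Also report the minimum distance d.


Weight distribution: A_0 = 1, A_2 = 2, A_3 = 2, A_4 = 1, A_5 = 2. Minimum distance d = 2.

Enumerate all 2^3 = 8 messages m ∈ F_2^3.
For each, compute codeword c = mG in F_2^7, then tally its weight.
  m = 000 → c = 0000000, weight = 0.
  m = 100 → c = 0010010, weight = 2.
  m = 010 → c = 0011011, weight = 4.
  m = 110 → c = 0001001, weight = 2.
  m = 001 → c = 0110100, weight = 3.
  m = 101 → c = 0100110, weight = 3.
  m = 011 → c = 0101111, weight = 5.
  m = 111 → c = 0111101, weight = 5.
Tally weights:
  weight 0: 1 codewords.
  weight 2: 2 codewords.
  weight 3: 2 codewords.
  weight 4: 1 codewords.
  weight 5: 2 codewords.
Minimum distance d = smallest w > 0 with A_w > 0 = 2.
Sanity: Σ A_w = 8 = 2^3 = 8 ✓.


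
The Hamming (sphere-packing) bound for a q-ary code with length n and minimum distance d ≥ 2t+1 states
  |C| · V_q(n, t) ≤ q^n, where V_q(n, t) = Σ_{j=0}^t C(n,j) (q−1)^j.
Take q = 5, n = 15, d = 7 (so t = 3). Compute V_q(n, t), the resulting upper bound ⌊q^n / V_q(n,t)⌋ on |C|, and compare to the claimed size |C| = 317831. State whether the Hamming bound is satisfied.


V_q(n, t) = 30861, q^n = 30517578125, Hamming bound = 988871, |C| = 317831 ≤ bound (satisfied).

Step 1: Compute V_q(n, t) = Σ_{j=0}^3 C(n, j) (q−1)^j.
  j = 0: C(15,0)·(4)^0 = 1·1 = 1.
  j = 1: C(15,1)·(4)^1 = 15·4 = 60.
  j = 2: C(15,2)·(4)^2 = 105·16 = 1680.
  j = 3: C(15,3)·(4)^3 = 455·64 = 29120.
  V_q(n, t) = 1 + 60 + 1680 + 29120 = 30861.
Step 2: q^n = 5^15 = 30517578125.
Step 3: Hamming bound ⌊q^n / V_q(n,t)⌋ = ⌊30517578125/30861⌋ = 988871.
Step 4: Compare |C| = 317831 to 988871: satisfied.
The claimed |C| lies below the Hamming bound.


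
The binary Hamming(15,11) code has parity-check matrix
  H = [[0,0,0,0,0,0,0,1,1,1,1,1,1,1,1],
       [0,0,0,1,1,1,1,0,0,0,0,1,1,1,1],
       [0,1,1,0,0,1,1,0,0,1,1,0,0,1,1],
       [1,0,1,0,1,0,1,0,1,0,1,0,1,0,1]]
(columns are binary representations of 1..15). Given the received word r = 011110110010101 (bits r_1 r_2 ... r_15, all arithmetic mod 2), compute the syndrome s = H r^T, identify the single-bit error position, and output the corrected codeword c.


s = (0, 1, 1, 0)^T, error position = 6, corrected codeword c = 011111110010101

Compute s = H r^T mod 2 one row at a time:
  s_1 = 1 + 0 + 0 + 1 + 0 + 1 + 0 + 1 = 4 ≡ 0 (mod 2).
  s_2 = 1 + 1 + 0 + 1 + 0 + 1 + 0 + 1 = 5 ≡ 1 (mod 2).
  s_3 = 1 + 1 + 0 + 1 + 0 + 1 + 0 + 1 = 5 ≡ 1 (mod 2).
  s_4 = 0 + 1 + 1 + 1 + 0 + 1 + 1 + 1 = 6 ≡ 0 (mod 2).
s = (0, 1, 1, 0)^T — this equals column 6 of H (binary 0110), so error is at position 6.
Correct: flip bit 6 of r = 011110110010101 to get c = 011111110010101.


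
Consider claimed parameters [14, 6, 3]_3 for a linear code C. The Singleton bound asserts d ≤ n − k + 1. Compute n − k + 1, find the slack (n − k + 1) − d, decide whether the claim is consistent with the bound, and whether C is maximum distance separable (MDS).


Singleton RHS = n − k + 1 = 9, slack = 6, bound satisfied, not MDS.

Singleton bound: d ≤ n − k + 1.
Here n = 14, k = 6, so n − k + 1 = 9.
Given d = 3, check d ≤ 9: YES.
Slack = (n − k + 1) − d = 6.
The code is NOT MDS (slack = 6 > 0).
Description: the claimed parameters are [14, 6, 3]_3; such a code would be non-MDS.


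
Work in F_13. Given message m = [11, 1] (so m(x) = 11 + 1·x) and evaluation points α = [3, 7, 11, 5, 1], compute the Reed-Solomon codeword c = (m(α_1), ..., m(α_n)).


c = [1, 5, 9, 3, 12]

Message polynomial: m(x) = 11 + 1·x (mod 13).
For each evaluation point α_i, compute m(α_i) mod 13:
  α_1 = 3: Horner steps 1 → 1, so m(3) = 1.
  α_2 = 7: Horner steps 1 → 5, so m(7) = 5.
  α_3 = 11: Horner steps 1 → 9, so m(11) = 9.
  α_4 = 5: Horner steps 1 → 3, so m(5) = 3.
  α_5 = 1: Horner steps 1 → 12, so m(1) = 12.
Codeword c = [1, 5, 9, 3, 12] ∈ F_13^5.


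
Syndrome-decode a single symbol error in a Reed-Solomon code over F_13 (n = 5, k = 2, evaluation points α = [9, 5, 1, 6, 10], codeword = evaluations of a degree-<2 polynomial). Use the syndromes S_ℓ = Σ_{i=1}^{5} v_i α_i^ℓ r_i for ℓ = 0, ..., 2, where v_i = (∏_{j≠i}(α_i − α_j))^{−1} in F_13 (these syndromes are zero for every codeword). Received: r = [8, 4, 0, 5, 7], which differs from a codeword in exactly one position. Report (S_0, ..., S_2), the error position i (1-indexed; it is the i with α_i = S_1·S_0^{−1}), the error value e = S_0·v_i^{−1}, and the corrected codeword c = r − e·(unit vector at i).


S = (1, 10, 9), error at position 5, error magnitude e = 11, c = [8, 4, 0, 5, 9].

Step 1: column multipliers v_i = (∏_{j≠i}(α_i − α_j))^{−1} mod 13.
  i = 1 (α = 9): (9−5)(9−1)(9−6)(9−10) = 4·8·3·(−1) = −96 ≡ 8, so v_1 = 8^{−1} = 5 (mod 13).
  i = 2 (α = 5): (5−9)(5−1)(5−6)(5−10) = (−4)·4·(−1)·(−5) = −80 ≡ 11, so v_2 = 11^{−1} = 6 (mod 13).
  i = 3 (α = 1): (1−9)(1−5)(1−6)(1−10) = (−8)·(−4)·(−5)·(−9) = 1440 ≡ 10, so v_3 = 10^{−1} = 4 (mod 13).
  i = 4 (α = 6): (6−9)(6−5)(6−1)(6−10) = (−3)·1·5·(−4) = 60 ≡ 8, so v_4 = 8^{−1} = 5 (mod 13).
  i = 5 (α = 10): (10−9)(10−5)(10−1)(10−6) = 1·5·9·4 = 180 ≡ 11, so v_5 = 11^{−1} = 6 (mod 13).
  v = [5, 6, 4, 5, 6].
Step 2: syndromes of r = [8, 4, 0, 5, 7] (all sums mod 13).
  S_0 = Σ v_i r_i = 5·8 + 6·4 + 4·0 + 5·5 + 6·7 = 131 ≡ 1.
  S_1 = Σ v_i α_i r_i = 5·9·8 + 6·5·4 + 4·1·0 + 5·6·5 + 6·10·7 = 1050 ≡ 10.
  α_i^2 mod 13 = [3, 12, 1, 10, 9].
  S_2 = Σ v_i α_i^2 r_i = 5·3·8 + 6·12·4 + 4·1·0 + 5·10·5 + 6·9·7 = 1036 ≡ 9.
  S = (1, 10, 9) ≠ 0, so r is not a codeword (an error is present).
Step 3: locate the error. For a single error e at position i, S_ℓ = v_i·e·α_i^ℓ, so α_err = S_1/S_0.
  S_0^{−1} = 1^{−1} = 1 (mod 13), so α_err = 10·1 = 10 ≡ 10 = α_5. Error position i = 5.
  Consistency check: S_2/S_1 = 9·4 = 36 ≡ 10 = α_err ✓ (single-error assumption holds).
Step 4: error magnitude e = S_0/v_5 = S_0·∏_{j≠5}(α_5 − α_j) = 1·11 = 11 ≡ 11 (mod 13).
Step 5: correct position 5: c_5 = r_5 − e = 7 − 11 ≡ 9 (mod 13). Hence c = [8, 4, 0, 5, 9].
  Check: interpolating c through the α_i gives m(x) = 12 + 1·x (degree < 2) with m(α_i) = c_i for every i, so c is indeed a codeword.


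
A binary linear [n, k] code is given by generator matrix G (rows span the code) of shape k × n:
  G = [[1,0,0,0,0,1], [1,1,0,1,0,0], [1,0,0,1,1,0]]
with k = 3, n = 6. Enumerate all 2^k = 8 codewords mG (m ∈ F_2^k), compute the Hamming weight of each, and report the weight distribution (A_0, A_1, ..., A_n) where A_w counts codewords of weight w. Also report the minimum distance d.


Weight distribution: A_0 = 1, A_2 = 2, A_3 = 4, A_4 = 1. Minimum distance d = 2.

Enumerate all 2^3 = 8 messages m ∈ F_2^3.
For each, compute codeword c = mG in F_2^6, then tally its weight.
  m = 000 → c = 000000, weight = 0.
  m = 100 → c = 100001, weight = 2.
  m = 010 → c = 110100, weight = 3.
  m = 110 → c = 010101, weight = 3.
  m = 001 → c = 100110, weight = 3.
  m = 101 → c = 000111, weight = 3.
  m = 011 → c = 010010, weight = 2.
  m = 111 → c = 110011, weight = 4.
Tally weights:
  weight 0: 1 codewords.
  weight 2: 2 codewords.
  weight 3: 4 codewords.
  weight 4: 1 codewords.
Minimum distance d = smallest w > 0 with A_w > 0 = 2.
Sanity: Σ A_w = 8 = 2^3 = 8 ✓.


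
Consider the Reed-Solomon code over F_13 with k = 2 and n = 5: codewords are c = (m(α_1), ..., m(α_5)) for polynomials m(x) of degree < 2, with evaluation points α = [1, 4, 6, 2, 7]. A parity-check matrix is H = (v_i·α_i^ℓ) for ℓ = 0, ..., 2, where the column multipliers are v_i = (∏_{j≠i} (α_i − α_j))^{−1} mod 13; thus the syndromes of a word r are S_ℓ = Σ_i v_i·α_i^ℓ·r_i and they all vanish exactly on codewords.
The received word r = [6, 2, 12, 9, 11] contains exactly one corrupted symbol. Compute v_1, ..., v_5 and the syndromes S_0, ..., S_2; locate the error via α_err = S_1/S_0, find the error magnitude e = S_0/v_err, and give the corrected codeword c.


S = (9, 2, 12), error at position 3, error magnitude e = 4, c = [6, 2, 8, 9, 11].

Step 1: column multipliers v_i = (∏_{j≠i}(α_i − α_j))^{−1} mod 13.
  i = 1 (α = 1): (1−4)(1−6)(1−2)(1−7) = (−3)·(−5)·(−1)·(−6) = 90 ≡ 12, so v_1 = 12^{−1} = 12 (mod 13).
  i = 2 (α = 4): (4−1)(4−6)(4−2)(4−7) = 3·(−2)·2·(−3) = 36 ≡ 10, so v_2 = 10^{−1} = 4 (mod 13).
  i = 3 (α = 6): (6−1)(6−4)(6−2)(6−7) = 5·2·4·(−1) = −40 ≡ 12, so v_3 = 12^{−1} = 12 (mod 13).
  i = 4 (α = 2): (2−1)(2−4)(2−6)(2−7) = 1·(−2)·(−4)·(−5) = −40 ≡ 12, so v_4 = 12^{−1} = 12 (mod 13).
  i = 5 (α = 7): (7−1)(7−4)(7−6)(7−2) = 6·3·1·5 = 90 ≡ 12, so v_5 = 12^{−1} = 12 (mod 13).
  v = [12, 4, 12, 12, 12].
Step 2: syndromes of r = [6, 2, 12, 9, 11] (all sums mod 13).
  S_0 = Σ v_i r_i = 12·6 + 4·2 + 12·12 + 12·9 + 12·11 = 464 ≡ 9.
  S_1 = Σ v_i α_i r_i = 12·1·6 + 4·4·2 + 12·6·12 + 12·2·9 + 12·7·11 = 2108 ≡ 2.
  α_i^2 mod 13 = [1, 3, 10, 4, 10].
  S_2 = Σ v_i α_i^2 r_i = 12·1·6 + 4·3·2 + 12·10·12 + 12·4·9 + 12·10·11 = 3288 ≡ 12.
  S = (9, 2, 12) ≠ 0, so r is not a codeword (an error is present).
Step 3: locate the error. For a single error e at position i, S_ℓ = v_i·e·α_i^ℓ, so α_err = S_1/S_0.
  S_0^{−1} = 9^{−1} = 3 (mod 13), so α_err = 2·3 = 6 ≡ 6 = α_3. Error position i = 3.
  Consistency check: S_2/S_1 = 12·7 = 84 ≡ 6 = α_err ✓ (single-error assumption holds).
Step 4: error magnitude e = S_0/v_3 = S_0·∏_{j≠3}(α_3 − α_j) = 9·12 = 108 ≡ 4 (mod 13).
Step 5: correct position 3: c_3 = r_3 − e = 12 − 4 ≡ 8 (mod 13). Hence c = [6, 2, 8, 9, 11].
  Check: interpolating c through the α_i gives m(x) = 3 + 3·x (degree < 2) with m(α_i) = c_i for every i, so c is indeed a codeword.


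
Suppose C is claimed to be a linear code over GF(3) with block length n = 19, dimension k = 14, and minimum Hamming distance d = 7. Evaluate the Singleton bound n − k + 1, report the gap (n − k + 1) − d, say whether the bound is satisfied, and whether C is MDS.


Singleton RHS = n − k + 1 = 6, slack = -1, bound violated (no such code; not MDS).

Singleton bound: d ≤ n − k + 1.
Here n = 19, k = 14, so n − k + 1 = 6.
Given d = 7, check d ≤ 6: NO.
Slack = (n − k + 1) − d = -1.
The slack is negative: d = 7 exceeds n − k + 1 = 6 by 1, so the Singleton bound is violated and no linear [19, 14, 7]_3 code can exist. In particular it is not MDS (MDS requires d = n − k + 1 exactly).
Description: the claimed parameters are [19, 14, 7]_3; such a code would be impossible (violates the Singleton bound).


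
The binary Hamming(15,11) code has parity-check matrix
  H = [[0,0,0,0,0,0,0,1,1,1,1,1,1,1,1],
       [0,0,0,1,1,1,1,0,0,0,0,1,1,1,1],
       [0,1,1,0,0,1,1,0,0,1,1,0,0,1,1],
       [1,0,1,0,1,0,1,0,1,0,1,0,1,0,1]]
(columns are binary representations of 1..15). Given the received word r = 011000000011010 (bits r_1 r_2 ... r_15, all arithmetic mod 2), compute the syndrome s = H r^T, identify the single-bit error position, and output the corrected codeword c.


s = (1, 0, 0, 0)^T, error position = 8, corrected codeword c = 011000010011010

Compute s = H r^T mod 2 one row at a time:
  s_1 = 0 + 0 + 0 + 1 + 1 + 0 + 1 + 0 = 3 ≡ 1 (mod 2).
  s_2 = 0 + 0 + 0 + 0 + 1 + 0 + 1 + 0 = 2 ≡ 0 (mod 2).
  s_3 = 1 + 1 + 0 + 0 + 0 + 1 + 1 + 0 = 4 ≡ 0 (mod 2).
  s_4 = 0 + 1 + 0 + 0 + 0 + 1 + 0 + 0 = 2 ≡ 0 (mod 2).
s = (1, 0, 0, 0)^T — this equals column 8 of H (binary 1000), so error is at position 8.
Correct: flip bit 8 of r = 011000000011010 to get c = 011000010011010.


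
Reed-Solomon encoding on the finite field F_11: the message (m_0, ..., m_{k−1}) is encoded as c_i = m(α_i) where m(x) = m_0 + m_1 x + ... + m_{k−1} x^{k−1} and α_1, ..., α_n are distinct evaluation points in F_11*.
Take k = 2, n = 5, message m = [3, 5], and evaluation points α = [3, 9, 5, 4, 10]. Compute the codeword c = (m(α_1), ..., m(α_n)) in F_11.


c = [7, 4, 6, 1, 9]

Message polynomial: m(x) = 3 + 5·x (mod 11).
For each evaluation point α_i, compute m(α_i) mod 11:
  α_1 = 3: Horner steps 5 → 7, so m(3) = 7.
  α_2 = 9: Horner steps 5 → 4, so m(9) = 4.
  α_3 = 5: Horner steps 5 → 6, so m(5) = 6.
  α_4 = 4: Horner steps 5 → 1, so m(4) = 1.
  α_5 = 10: Horner steps 5 → 9, so m(10) = 9.
Codeword c = [7, 4, 6, 1, 9] ∈ F_11^5.


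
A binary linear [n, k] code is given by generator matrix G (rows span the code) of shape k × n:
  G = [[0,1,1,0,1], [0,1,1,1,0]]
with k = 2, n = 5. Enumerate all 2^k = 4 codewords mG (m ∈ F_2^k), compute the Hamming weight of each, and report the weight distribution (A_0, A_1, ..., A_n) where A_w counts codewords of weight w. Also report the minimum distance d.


Weight distribution: A_0 = 1, A_2 = 1, A_3 = 2. Minimum distance d = 2.

Enumerate all 2^2 = 4 messages m ∈ F_2^2.
For each, compute codeword c = mG in F_2^5, then tally its weight.
  m = 00 → c = 00000, weight = 0.
  m = 10 → c = 01101, weight = 3.
  m = 01 → c = 01110, weight = 3.
  m = 11 → c = 00011, weight = 2.
Tally weights:
  weight 0: 1 codewords.
  weight 2: 1 codewords.
  weight 3: 2 codewords.
Minimum distance d = smallest w > 0 with A_w > 0 = 2.
Sanity: Σ A_w = 4 = 2^2 = 4 ✓.


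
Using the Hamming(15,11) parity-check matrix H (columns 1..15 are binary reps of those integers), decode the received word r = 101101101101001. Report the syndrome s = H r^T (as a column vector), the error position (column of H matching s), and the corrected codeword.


s = (0, 1, 1, 1)^T, error position = 7, corrected codeword c = 101101001101001

Compute s = H r^T mod 2 one row at a time:
  s_1 = 0 + 1 + 1 + 0 + 1 + 0 + 0 + 1 = 4 ≡ 0 (mod 2).
  s_2 = 1 + 0 + 1 + 1 + 1 + 0 + 0 + 1 = 5 ≡ 1 (mod 2).
  s_3 = 0 + 1 + 1 + 1 + 1 + 0 + 0 + 1 = 5 ≡ 1 (mod 2).
  s_4 = 1 + 1 + 0 + 1 + 1 + 0 + 0 + 1 = 5 ≡ 1 (mod 2).
s = (0, 1, 1, 1)^T — this equals column 7 of H (binary 0111), so error is at position 7.
Correct: flip bit 7 of r = 101101101101001 to get c = 101101001101001.


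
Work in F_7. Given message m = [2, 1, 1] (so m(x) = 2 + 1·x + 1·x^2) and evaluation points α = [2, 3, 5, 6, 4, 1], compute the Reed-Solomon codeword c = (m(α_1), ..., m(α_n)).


c = [1, 0, 4, 2, 1, 4]

Message polynomial: m(x) = 2 + 1·x + 1·x^2 (mod 7).
For each evaluation point α_i, compute m(α_i) mod 7:
  α_1 = 2: Horner steps 1 → 3 → 1, so m(2) = 1.
  α_2 = 3: Horner steps 1 → 4 → 0, so m(3) = 0.
  α_3 = 5: Horner steps 1 → 6 → 4, so m(5) = 4.
  α_4 = 6: Horner steps 1 → 0 → 2, so m(6) = 2.
  α_5 = 4: Horner steps 1 → 5 → 1, so m(4) = 1.
  α_6 = 1: Horner steps 1 → 2 → 4, so m(1) = 4.
Codeword c = [1, 0, 4, 2, 1, 4] ∈ F_7^6.


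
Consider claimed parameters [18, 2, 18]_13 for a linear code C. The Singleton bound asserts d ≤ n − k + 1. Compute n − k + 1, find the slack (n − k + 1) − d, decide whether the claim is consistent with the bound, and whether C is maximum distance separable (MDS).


Singleton RHS = n − k + 1 = 17, slack = -1, bound violated (no such code; not MDS).

Singleton bound: d ≤ n − k + 1.
Here n = 18, k = 2, so n − k + 1 = 17.
Given d = 18, check d ≤ 17: NO.
Slack = (n − k + 1) − d = -1.
The slack is negative: d = 18 exceeds n − k + 1 = 17 by 1, so the Singleton bound is violated and no linear [18, 2, 18]_13 code can exist. In particular it is not MDS (MDS requires d = n − k + 1 exactly).
Description: the claimed parameters are [18, 2, 18]_13; such a code would be impossible (violates the Singleton bound).


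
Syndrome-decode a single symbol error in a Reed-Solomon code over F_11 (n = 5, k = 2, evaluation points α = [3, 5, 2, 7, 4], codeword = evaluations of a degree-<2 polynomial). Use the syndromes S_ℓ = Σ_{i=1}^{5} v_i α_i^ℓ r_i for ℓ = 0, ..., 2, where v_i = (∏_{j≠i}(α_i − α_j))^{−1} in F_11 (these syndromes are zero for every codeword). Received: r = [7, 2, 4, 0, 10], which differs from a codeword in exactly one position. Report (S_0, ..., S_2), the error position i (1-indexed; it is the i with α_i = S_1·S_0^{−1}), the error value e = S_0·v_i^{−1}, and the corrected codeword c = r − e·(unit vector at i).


S = (8, 1, 7), error at position 4, error magnitude e = 3, c = [7, 2, 4, 8, 10].

Step 1: column multipliers v_i = (∏_{j≠i}(α_i − α_j))^{−1} mod 11.
  i = 1 (α = 3): (3−5)(3−2)(3−7)(3−4) = (−2)·1·(−4)·(−1) = −8 ≡ 3, so v_1 = 3^{−1} = 4 (mod 11).
  i = 2 (α = 5): (5−3)(5−2)(5−7)(5−4) = 2·3·(−2)·1 = −12 ≡ 10, so v_2 = 10^{−1} = 10 (mod 11).
  i = 3 (α = 2): (2−3)(2−5)(2−7)(2−4) = (−1)·(−3)·(−5)·(−2) = 30 ≡ 8, so v_3 = 8^{−1} = 7 (mod 11).
  i = 4 (α = 7): (7−3)(7−5)(7−2)(7−4) = 4·2·5·3 = 120 ≡ 10, so v_4 = 10^{−1} = 10 (mod 11).
  i = 5 (α = 4): (4−3)(4−5)(4−2)(4−7) = 1·(−1)·2·(−3) = 6 ≡ 6, so v_5 = 6^{−1} = 2 (mod 11).
  v = [4, 10, 7, 10, 2].
Step 2: syndromes of r = [7, 2, 4, 0, 10] (all sums mod 11).
  S_0 = Σ v_i r_i = 4·7 + 10·2 + 7·4 + 10·0 + 2·10 = 96 ≡ 8.
  S_1 = Σ v_i α_i r_i = 4·3·7 + 10·5·2 + 7·2·4 + 10·7·0 + 2·4·10 = 320 ≡ 1.
  α_i^2 mod 11 = [9, 3, 4, 5, 5].
  S_2 = Σ v_i α_i^2 r_i = 4·9·7 + 10·3·2 + 7·4·4 + 10·5·0 + 2·5·10 = 524 ≡ 7.
  S = (8, 1, 7) ≠ 0, so r is not a codeword (an error is present).
Step 3: locate the error. For a single error e at position i, S_ℓ = v_i·e·α_i^ℓ, so α_err = S_1/S_0.
  S_0^{−1} = 8^{−1} = 7 (mod 11), so α_err = 1·7 = 7 ≡ 7 = α_4. Error position i = 4.
  Consistency check: S_2/S_1 = 7·1 = 7 ≡ 7 = α_err ✓ (single-error assumption holds).
Step 4: error magnitude e = S_0/v_4 = S_0·∏_{j≠4}(α_4 − α_j) = 8·10 = 80 ≡ 3 (mod 11).
Step 5: correct position 4: c_4 = r_4 − e = 0 − 3 ≡ 8 (mod 11). Hence c = [7, 2, 4, 8, 10].
  Check: interpolating c through the α_i gives m(x) = 9 + 3·x (degree < 2) with m(α_i) = c_i for every i, so c is indeed a codeword.


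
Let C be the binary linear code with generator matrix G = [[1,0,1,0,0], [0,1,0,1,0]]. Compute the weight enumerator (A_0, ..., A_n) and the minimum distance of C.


Weight distribution: A_0 = 1, A_2 = 2, A_4 = 1. Minimum distance d = 2.

Enumerate all 2^2 = 4 messages m ∈ F_2^2.
For each, compute codeword c = mG in F_2^5, then tally its weight.
  m = 00 → c = 00000, weight = 0.
  m = 10 → c = 10100, weight = 2.
  m = 01 → c = 01010, weight = 2.
  m = 11 → c = 11110, weight = 4.
Tally weights:
  weight 0: 1 codewords.
  weight 2: 2 codewords.
  weight 4: 1 codewords.
Minimum distance d = smallest w > 0 with A_w > 0 = 2.
Sanity: Σ A_w = 4 = 2^2 = 4 ✓.


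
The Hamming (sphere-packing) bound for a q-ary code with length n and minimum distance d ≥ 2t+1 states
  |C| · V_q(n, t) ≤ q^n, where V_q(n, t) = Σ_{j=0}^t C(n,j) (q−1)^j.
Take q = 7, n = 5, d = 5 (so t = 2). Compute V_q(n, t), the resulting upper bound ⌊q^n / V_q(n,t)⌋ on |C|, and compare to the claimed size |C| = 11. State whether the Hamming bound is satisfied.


V_q(n, t) = 391, q^n = 16807, Hamming bound = 42, |C| = 11 ≤ bound (satisfied).

Step 1: Compute V_q(n, t) = Σ_{j=0}^2 C(n, j) (q−1)^j.
  j = 0: C(5,0)·(6)^0 = 1·1 = 1.
  j = 1: C(5,1)·(6)^1 = 5·6 = 30.
  j = 2: C(5,2)·(6)^2 = 10·36 = 360.
  V_q(n, t) = 1 + 30 + 360 = 391.
Step 2: q^n = 7^5 = 16807.
Step 3: Hamming bound ⌊q^n / V_q(n,t)⌋ = ⌊16807/391⌋ = 42.
Step 4: Compare |C| = 11 to 42: satisfied.
The claimed |C| lies below the Hamming bound.


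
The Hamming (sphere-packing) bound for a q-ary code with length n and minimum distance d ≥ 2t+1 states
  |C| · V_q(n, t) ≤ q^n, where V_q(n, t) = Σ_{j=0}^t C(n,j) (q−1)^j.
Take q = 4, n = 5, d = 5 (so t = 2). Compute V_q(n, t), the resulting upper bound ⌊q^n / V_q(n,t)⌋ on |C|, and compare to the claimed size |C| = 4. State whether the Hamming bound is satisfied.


V_q(n, t) = 106, q^n = 1024, Hamming bound = 9, |C| = 4 ≤ bound (satisfied).

Step 1: Compute V_q(n, t) = Σ_{j=0}^2 C(n, j) (q−1)^j.
  j = 0: C(5,0)·(3)^0 = 1·1 = 1.
  j = 1: C(5,1)·(3)^1 = 5·3 = 15.
  j = 2: C(5,2)·(3)^2 = 10·9 = 90.
  V_q(n, t) = 1 + 15 + 90 = 106.
Step 2: q^n = 4^5 = 1024.
Step 3: Hamming bound ⌊q^n / V_q(n,t)⌋ = ⌊1024/106⌋ = 9.
Step 4: Compare |C| = 4 to 9: satisfied.
The claimed |C| lies below the Hamming bound.


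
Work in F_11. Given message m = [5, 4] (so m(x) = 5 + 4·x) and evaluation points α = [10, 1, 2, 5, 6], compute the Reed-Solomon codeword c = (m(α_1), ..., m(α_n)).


c = [1, 9, 2, 3, 7]

Message polynomial: m(x) = 5 + 4·x (mod 11).
For each evaluation point α_i, compute m(α_i) mod 11:
  α_1 = 10: Horner steps 4 → 1, so m(10) = 1.
  α_2 = 1: Horner steps 4 → 9, so m(1) = 9.
  α_3 = 2: Horner steps 4 → 2, so m(2) = 2.
  α_4 = 5: Horner steps 4 → 3, so m(5) = 3.
  α_5 = 6: Horner steps 4 → 7, so m(6) = 7.
Codeword c = [1, 9, 2, 3, 7] ∈ F_11^5.


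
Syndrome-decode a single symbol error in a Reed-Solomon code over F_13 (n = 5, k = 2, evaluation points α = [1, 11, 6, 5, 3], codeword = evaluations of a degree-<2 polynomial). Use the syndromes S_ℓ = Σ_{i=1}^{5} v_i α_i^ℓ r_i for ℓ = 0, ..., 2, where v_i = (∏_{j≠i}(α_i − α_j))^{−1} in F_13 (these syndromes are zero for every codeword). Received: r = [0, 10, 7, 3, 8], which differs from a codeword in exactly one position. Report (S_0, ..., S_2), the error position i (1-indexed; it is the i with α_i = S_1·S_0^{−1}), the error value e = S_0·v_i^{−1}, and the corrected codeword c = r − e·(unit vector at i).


S = (6, 1, 11), error at position 2, error magnitude e = 9, c = [0, 1, 7, 3, 8].

Step 1: column multipliers v_i = (∏_{j≠i}(α_i − α_j))^{−1} mod 13.
  i = 1 (α = 1): (1−11)(1−6)(1−5)(1−3) = (−10)·(−5)·(−4)·(−2) = 400 ≡ 10, so v_1 = 10^{−1} = 4 (mod 13).
  i = 2 (α = 11): (11−1)(11−6)(11−5)(11−3) = 10·5·6·8 = 2400 ≡ 8, so v_2 = 8^{−1} = 5 (mod 13).
  i = 3 (α = 6): (6−1)(6−11)(6−5)(6−3) = 5·(−5)·1·3 = −75 ≡ 3, so v_3 = 3^{−1} = 9 (mod 13).
  i = 4 (α = 5): (5−1)(5−11)(5−6)(5−3) = 4·(−6)·(−1)·2 = 48 ≡ 9, so v_4 = 9^{−1} = 3 (mod 13).
  i = 5 (α = 3): (3−1)(3−11)(3−6)(3−5) = 2·(−8)·(−3)·(−2) = −96 ≡ 8, so v_5 = 8^{−1} = 5 (mod 13).
  v = [4, 5, 9, 3, 5].
Step 2: syndromes of r = [0, 10, 7, 3, 8] (all sums mod 13).
  S_0 = Σ v_i r_i = 4·0 + 5·10 + 9·7 + 3·3 + 5·8 = 162 ≡ 6.
  S_1 = Σ v_i α_i r_i = 4·1·0 + 5·11·10 + 9·6·7 + 3·5·3 + 5·3·8 = 1093 ≡ 1.
  α_i^2 mod 13 = [1, 4, 10, 12, 9].
  S_2 = Σ v_i α_i^2 r_i = 4·1·0 + 5·4·10 + 9·10·7 + 3·12·3 + 5·9·8 = 1298 ≡ 11.
  S = (6, 1, 11) ≠ 0, so r is not a codeword (an error is present).
Step 3: locate the error. For a single error e at position i, S_ℓ = v_i·e·α_i^ℓ, so α_err = S_1/S_0.
  S_0^{−1} = 6^{−1} = 11 (mod 13), so α_err = 1·11 = 11 ≡ 11 = α_2. Error position i = 2.
  Consistency check: S_2/S_1 = 11·1 = 11 ≡ 11 = α_err ✓ (single-error assumption holds).
Step 4: error magnitude e = S_0/v_2 = S_0·∏_{j≠2}(α_2 − α_j) = 6·8 = 48 ≡ 9 (mod 13).
Step 5: correct position 2: c_2 = r_2 − e = 10 − 9 ≡ 1 (mod 13). Hence c = [0, 1, 7, 3, 8].
  Check: interpolating c through the α_i gives m(x) = 9 + 4·x (degree < 2) with m(α_i) = c_i for every i, so c is indeed a codeword.


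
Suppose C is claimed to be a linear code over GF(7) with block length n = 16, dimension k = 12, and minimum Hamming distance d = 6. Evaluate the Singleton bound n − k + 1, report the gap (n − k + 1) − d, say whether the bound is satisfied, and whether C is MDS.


Singleton RHS = n − k + 1 = 5, slack = -1, bound violated (no such code; not MDS).

Singleton bound: d ≤ n − k + 1.
Here n = 16, k = 12, so n − k + 1 = 5.
Given d = 6, check d ≤ 5: NO.
Slack = (n − k + 1) − d = -1.
The slack is negative: d = 6 exceeds n − k + 1 = 5 by 1, so the Singleton bound is violated and no linear [16, 12, 6]_7 code can exist. In particular it is not MDS (MDS requires d = n − k + 1 exactly).
Description: the claimed parameters are [16, 12, 6]_7; such a code would be impossible (violates the Singleton bound).


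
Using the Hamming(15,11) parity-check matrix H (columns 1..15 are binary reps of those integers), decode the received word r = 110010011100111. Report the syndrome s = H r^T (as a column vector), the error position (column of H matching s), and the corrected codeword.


s = (0, 0, 0, 1)^T, error position = 1, corrected codeword c = 010010011100111

Compute s = H r^T mod 2 one row at a time:
  s_1 = 1 + 1 + 1 + 0 + 0 + 1 + 1 + 1 = 6 ≡ 0 (mod 2).
  s_2 = 0 + 1 + 0 + 0 + 0 + 1 + 1 + 1 = 4 ≡ 0 (mod 2).
  s_3 = 1 + 0 + 0 + 0 + 1 + 0 + 1 + 1 = 4 ≡ 0 (mod 2).
  s_4 = 1 + 0 + 1 + 0 + 1 + 0 + 1 + 1 = 5 ≡ 1 (mod 2).
s = (0, 0, 0, 1)^T — this equals column 1 of H (binary 0001), so error is at position 1.
Correct: flip bit 1 of r = 110010011100111 to get c = 010010011100111.


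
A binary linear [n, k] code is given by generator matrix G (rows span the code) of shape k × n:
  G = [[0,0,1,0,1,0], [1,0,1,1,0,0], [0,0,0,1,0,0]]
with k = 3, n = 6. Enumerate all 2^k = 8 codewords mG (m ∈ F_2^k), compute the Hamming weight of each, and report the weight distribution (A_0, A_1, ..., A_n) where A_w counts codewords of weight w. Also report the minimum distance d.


Weight distribution: A_0 = 1, A_1 = 1, A_2 = 3, A_3 = 3. Minimum distance d = 1.

Enumerate all 2^3 = 8 messages m ∈ F_2^3.
For each, compute codeword c = mG in F_2^6, then tally its weight.
  m = 000 → c = 000000, weight = 0.
  m = 100 → c = 001010, weight = 2.
  m = 010 → c = 101100, weight = 3.
  m = 110 → c = 100110, weight = 3.
  m = 001 → c = 000100, weight = 1.
  m = 101 → c = 001110, weight = 3.
  m = 011 → c = 101000, weight = 2.
  m = 111 → c = 100010, weight = 2.
Tally weights:
  weight 0: 1 codewords.
  weight 1: 1 codewords.
  weight 2: 3 codewords.
  weight 3: 3 codewords.
Minimum distance d = smallest w > 0 with A_w > 0 = 1.
Sanity: Σ A_w = 8 = 2^3 = 8 ✓.


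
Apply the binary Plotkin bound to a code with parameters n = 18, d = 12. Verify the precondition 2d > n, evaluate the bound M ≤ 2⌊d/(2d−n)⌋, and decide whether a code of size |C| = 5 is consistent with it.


Plotkin bound M ≤ 4; given |C| = 5 > bound (violated).

Check applicability: 2d = 24, n = 18.
2d − n = 6 > 0, so Plotkin applies.
Compute d/(2d−n) = 12/6 ≈ 2.0000.
⌊d/(2d−n)⌋ = 2.
Plotkin bound: M ≤ 2·2 = 4.
Given |C| = 5, check: VIOLATED.
This |C| is above the Plotkin bound, so no binary code with n = 18, d = 12 and 5 codewords exists.


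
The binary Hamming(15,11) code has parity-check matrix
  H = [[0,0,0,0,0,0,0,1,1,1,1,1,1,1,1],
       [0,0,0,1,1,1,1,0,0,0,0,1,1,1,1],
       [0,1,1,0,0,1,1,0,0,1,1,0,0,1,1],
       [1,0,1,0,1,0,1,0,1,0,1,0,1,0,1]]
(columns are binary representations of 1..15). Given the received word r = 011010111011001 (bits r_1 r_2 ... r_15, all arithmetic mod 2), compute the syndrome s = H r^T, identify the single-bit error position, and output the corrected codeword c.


s = (1, 0, 1, 0)^T, error position = 10, corrected codeword c = 011010111111001

Compute s = H r^T mod 2 one row at a time:
  s_1 = 1 + 1 + 0 + 1 + 1 + 0 + 0 + 1 = 5 ≡ 1 (mod 2).
  s_2 = 0 + 1 + 0 + 1 + 1 + 0 + 0 + 1 = 4 ≡ 0 (mod 2).
  s_3 = 1 + 1 + 0 + 1 + 0 + 1 + 0 + 1 = 5 ≡ 1 (mod 2).
  s_4 = 0 + 1 + 1 + 1 + 1 + 1 + 0 + 1 = 6 ≡ 0 (mod 2).
s = (1, 0, 1, 0)^T — this equals column 10 of H (binary 1010), so error is at position 10.
Correct: flip bit 10 of r = 011010111011001 to get c = 011010111111001.


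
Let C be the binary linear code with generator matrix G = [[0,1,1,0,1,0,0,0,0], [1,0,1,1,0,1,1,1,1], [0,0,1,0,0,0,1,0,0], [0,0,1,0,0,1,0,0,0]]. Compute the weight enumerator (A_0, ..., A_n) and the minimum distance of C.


Weight distribution: A_0 = 1, A_2 = 3, A_3 = 3, A_5 = 4, A_6 = 1, A_7 = 1, A_8 = 3. Minimum distance d = 2.

Enumerate all 2^4 = 16 messages m ∈ F_2^4.
For each, compute codeword c = mG in F_2^9, then tally its weight.
  m = 0000 → c = 000000000, weight = 0.
  m = 1000 → c = 011010000, weight = 3.
  m = 0100 → c = 101101111, weight = 7.
  m = 1100 → c = 110111111, weight = 8.
  m = 0010 → c = 001000100, weight = 2.
  m = 1010 → c = 010010100, weight = 3.
  m = 0110 → c = 100101011, weight = 5.
  m = 1110 → c = 111111011, weight = 8.
  m = 0001 → c = 001001000, weight = 2.
  m = 1001 → c = 010011000, weight = 3.
  m = 0101 → c = 100100111, weight = 5.
  m = 1101 → c = 111110111, weight = 8.
  m = 0011 → c = 000001100, weight = 2.
  m = 1011 → c = 011011100, weight = 5.
  m = 0111 → c = 101100011, weight = 5.
  m = 1111 → c = 110110011, weight = 6.
Tally weights:
  weight 0: 1 codewords.
  weight 2: 3 codewords.
  weight 3: 3 codewords.
  weight 5: 4 codewords.
  weight 6: 1 codewords.
  weight 7: 1 codewords.
  weight 8: 3 codewords.
Minimum distance d = smallest w > 0 with A_w > 0 = 2.
Sanity: Σ A_w = 16 = 2^4 = 16 ✓.


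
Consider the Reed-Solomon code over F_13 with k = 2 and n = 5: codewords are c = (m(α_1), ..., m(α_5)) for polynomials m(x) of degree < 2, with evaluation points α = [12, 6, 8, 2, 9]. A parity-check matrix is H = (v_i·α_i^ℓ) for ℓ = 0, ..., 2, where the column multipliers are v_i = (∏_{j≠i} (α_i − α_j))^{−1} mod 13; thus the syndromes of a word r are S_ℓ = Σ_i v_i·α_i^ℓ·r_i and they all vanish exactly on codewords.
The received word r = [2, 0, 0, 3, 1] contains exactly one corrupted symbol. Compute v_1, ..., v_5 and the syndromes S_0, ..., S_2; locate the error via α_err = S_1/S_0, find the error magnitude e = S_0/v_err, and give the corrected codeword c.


S = (11, 10, 2), error at position 3, error magnitude e = 8, c = [2, 0, 5, 3, 1].

Step 1: column multipliers v_i = (∏_{j≠i}(α_i − α_j))^{−1} mod 13.
  i = 1 (α = 12): (12−6)(12−8)(12−2)(12−9) = 6·4·10·3 = 720 ≡ 5, so v_1 = 5^{−1} = 8 (mod 13).
  i = 2 (α = 6): (6−12)(6−8)(6−2)(6−9) = (−6)·(−2)·4·(−3) = −144 ≡ 12, so v_2 = 12^{−1} = 12 (mod 13).
  i = 3 (α = 8): (8−12)(8−6)(8−2)(8−9) = (−4)·2·6·(−1) = 48 ≡ 9, so v_3 = 9^{−1} = 3 (mod 13).
  i = 4 (α = 2): (2−12)(2−6)(2−8)(2−9) = (−10)·(−4)·(−6)·(−7) = 1680 ≡ 3, so v_4 = 3^{−1} = 9 (mod 13).
  i = 5 (α = 9): (9−12)(9−6)(9−8)(9−2) = (−3)·3·1·7 = −63 ≡ 2, so v_5 = 2^{−1} = 7 (mod 13).
  v = [8, 12, 3, 9, 7].
Step 2: syndromes of r = [2, 0, 0, 3, 1] (all sums mod 13).
  S_0 = Σ v_i r_i = 8·2 + 12·0 + 3·0 + 9·3 + 7·1 = 50 ≡ 11.
  S_1 = Σ v_i α_i r_i = 8·12·2 + 12·6·0 + 3·8·0 + 9·2·3 + 7·9·1 = 309 ≡ 10.
  α_i^2 mod 13 = [1, 10, 12, 4, 3].
  S_2 = Σ v_i α_i^2 r_i = 8·1·2 + 12·10·0 + 3·12·0 + 9·4·3 + 7·3·1 = 145 ≡ 2.
  S = (11, 10, 2) ≠ 0, so r is not a codeword (an error is present).
Step 3: locate the error. For a single error e at position i, S_ℓ = v_i·e·α_i^ℓ, so α_err = S_1/S_0.
  S_0^{−1} = 11^{−1} = 6 (mod 13), so α_err = 10·6 = 60 ≡ 8 = α_3. Error position i = 3.
  Consistency check: S_2/S_1 = 2·4 = 8 ≡ 8 = α_err ✓ (single-error assumption holds).
Step 4: error magnitude e = S_0/v_3 = S_0·∏_{j≠3}(α_3 − α_j) = 11·9 = 99 ≡ 8 (mod 13).
Step 5: correct position 3: c_3 = r_3 − e = 0 − 8 ≡ 5 (mod 13). Hence c = [2, 0, 5, 3, 1].
  Check: interpolating c through the α_i gives m(x) = 11 + 9·x (degree < 2) with m(α_i) = c_i for every i, so c is indeed a codeword.


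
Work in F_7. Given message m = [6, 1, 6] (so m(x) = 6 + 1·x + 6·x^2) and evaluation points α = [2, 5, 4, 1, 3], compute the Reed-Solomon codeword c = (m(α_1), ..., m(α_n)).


c = [4, 0, 1, 6, 0]

Message polynomial: m(x) = 6 + 1·x + 6·x^2 (mod 7).
For each evaluation point α_i, compute m(α_i) mod 7:
  α_1 = 2: Horner steps 6 → 6 → 4, so m(2) = 4.
  α_2 = 5: Horner steps 6 → 3 → 0, so m(5) = 0.
  α_3 = 4: Horner steps 6 → 4 → 1, so m(4) = 1.
  α_4 = 1: Horner steps 6 → 0 → 6, so m(1) = 6.
  α_5 = 3: Horner steps 6 → 5 → 0, so m(3) = 0.
Codeword c = [4, 0, 1, 6, 0] ∈ F_7^5.


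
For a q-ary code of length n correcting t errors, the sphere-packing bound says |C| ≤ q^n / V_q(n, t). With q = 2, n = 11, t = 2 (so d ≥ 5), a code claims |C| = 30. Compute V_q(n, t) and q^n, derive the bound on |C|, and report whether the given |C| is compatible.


V_q(n, t) = 67, q^n = 2048, Hamming bound = 30, |C| = 30 ≤ bound (satisfied).

Step 1: Compute V_q(n, t) = Σ_{j=0}^2 C(n, j) (q−1)^j.
  j = 0: C(11,0)·(1)^0 = 1·1 = 1.
  j = 1: C(11,1)·(1)^1 = 11·1 = 11.
  j = 2: C(11,2)·(1)^2 = 55·1 = 55.
  V_q(n, t) = 1 + 11 + 55 = 67.
Step 2: q^n = 2^11 = 2048.
Step 3: Hamming bound ⌊q^n / V_q(n,t)⌋ = ⌊2048/67⌋ = 30.
Step 4: Compare |C| = 30 to 30: satisfied.
The claimed |C| lies at the Hamming bound (tight).


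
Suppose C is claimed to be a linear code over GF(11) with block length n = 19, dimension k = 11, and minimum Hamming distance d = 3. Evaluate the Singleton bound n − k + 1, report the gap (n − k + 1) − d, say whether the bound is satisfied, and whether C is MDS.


Singleton RHS = n − k + 1 = 9, slack = 6, bound satisfied, not MDS.

Singleton bound: d ≤ n − k + 1.
Here n = 19, k = 11, so n − k + 1 = 9.
Given d = 3, check d ≤ 9: YES.
Slack = (n − k + 1) − d = 6.
The code is NOT MDS (slack = 6 > 0).
Description: the claimed parameters are [19, 11, 3]_11; such a code would be non-MDS.


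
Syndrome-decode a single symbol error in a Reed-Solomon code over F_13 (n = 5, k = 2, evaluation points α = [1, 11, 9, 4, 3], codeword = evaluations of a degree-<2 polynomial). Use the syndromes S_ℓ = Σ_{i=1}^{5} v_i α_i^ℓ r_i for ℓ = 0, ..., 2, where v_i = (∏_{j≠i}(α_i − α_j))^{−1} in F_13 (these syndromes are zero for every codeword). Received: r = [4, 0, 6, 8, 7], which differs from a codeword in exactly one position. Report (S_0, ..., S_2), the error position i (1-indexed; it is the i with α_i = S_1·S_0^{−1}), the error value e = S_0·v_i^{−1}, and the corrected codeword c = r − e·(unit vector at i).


S = (6, 5, 2), error at position 5, error magnitude e = 9, c = [4, 0, 6, 8, 11].

Step 1: column multipliers v_i = (∏_{j≠i}(α_i − α_j))^{−1} mod 13.
  i = 1 (α = 1): (1−11)(1−9)(1−4)(1−3) = (−10)·(−8)·(−3)·(−2) = 480 ≡ 12, so v_1 = 12^{−1} = 12 (mod 13).
  i = 2 (α = 11): (11−1)(11−9)(11−4)(11−3) = 10·2·7·8 = 1120 ≡ 2, so v_2 = 2^{−1} = 7 (mod 13).
  i = 3 (α = 9): (9−1)(9−11)(9−4)(9−3) = 8·(−2)·5·6 = −480 ≡ 1, so v_3 = 1^{−1} = 1 (mod 13).
  i = 4 (α = 4): (4−1)(4−11)(4−9)(4−3) = 3·(−7)·(−5)·1 = 105 ≡ 1, so v_4 = 1^{−1} = 1 (mod 13).
  i = 5 (α = 3): (3−1)(3−11)(3−9)(3−4) = 2·(−8)·(−6)·(−1) = −96 ≡ 8, so v_5 = 8^{−1} = 5 (mod 13).
  v = [12, 7, 1, 1, 5].
Step 2: syndromes of r = [4, 0, 6, 8, 7] (all sums mod 13).
  S_0 = Σ v_i r_i = 12·4 + 7·0 + 1·6 + 1·8 + 5·7 = 97 ≡ 6.
  S_1 = Σ v_i α_i r_i = 12·1·4 + 7·11·0 + 1·9·6 + 1·4·8 + 5·3·7 = 239 ≡ 5.
  α_i^2 mod 13 = [1, 4, 3, 3, 9].
  S_2 = Σ v_i α_i^2 r_i = 12·1·4 + 7·4·0 + 1·3·6 + 1·3·8 + 5·9·7 = 405 ≡ 2.
  S = (6, 5, 2) ≠ 0, so r is not a codeword (an error is present).
Step 3: locate the error. For a single error e at position i, S_ℓ = v_i·e·α_i^ℓ, so α_err = S_1/S_0.
  S_0^{−1} = 6^{−1} = 11 (mod 13), so α_err = 5·11 = 55 ≡ 3 = α_5. Error position i = 5.
  Consistency check: S_2/S_1 = 2·8 = 16 ≡ 3 = α_err ✓ (single-error assumption holds).
Step 4: error magnitude e = S_0/v_5 = S_0·∏_{j≠5}(α_5 − α_j) = 6·8 = 48 ≡ 9 (mod 13).
Step 5: correct position 5: c_5 = r_5 − e = 7 − 9 ≡ 11 (mod 13). Hence c = [4, 0, 6, 8, 11].
  Check: interpolating c through the α_i gives m(x) = 7 + 10·x (degree < 2) with m(α_i) = c_i for every i, so c is indeed a codeword.
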